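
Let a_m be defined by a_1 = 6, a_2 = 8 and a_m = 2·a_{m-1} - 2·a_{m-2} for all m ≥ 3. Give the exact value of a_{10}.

128

Iterate the recurrence:
a_3 = 4;  a_4 = -8;  a_5 = -24;  a_6 = -32;  a_7 = -16;  a_8 = 32;  a_9 = 96;  a_{10} = 128.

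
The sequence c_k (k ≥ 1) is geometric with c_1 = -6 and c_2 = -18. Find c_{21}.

Common ratio r = 3.
c_k = (-6)·3^(k-1).
c_{21} = (-6)·3^20 = -20920706406.

-20920706406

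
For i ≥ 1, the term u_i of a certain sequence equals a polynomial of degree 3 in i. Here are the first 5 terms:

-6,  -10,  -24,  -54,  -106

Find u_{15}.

-3156

1st diffs: -4, -14, -30, -52.
2nd diffs: -10, -16, -22.
3rd diffs: -6, -6 (constant).
Newton forward-difference form: u_i = -6 + (-4)·C(i-1,1) + (-10)·C(i-1,2) + (-6)·C(i-1,3).
At i = 15: i-1 = 14, so u_{15} = -6 - 56 - 910 - 2184 = -3156.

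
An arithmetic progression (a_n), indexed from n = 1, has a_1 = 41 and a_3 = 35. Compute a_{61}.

Common difference d = (35 - 41) / (3 - 1) = -3.
a_n = 41 + (n - 1)·(-3).
a_{61} = 41 + 60·(-3) = -139.

-139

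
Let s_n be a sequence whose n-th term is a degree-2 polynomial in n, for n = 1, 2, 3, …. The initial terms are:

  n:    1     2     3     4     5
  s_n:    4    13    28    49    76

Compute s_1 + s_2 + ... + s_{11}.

1st diffs: 9, 15, 21, 27.
2nd diffs: 6, 6, 6 (constant).
So s_n = 3n^2 + 1.
Continuing: …, 109, 148, 193, 244, …, s_{11} = 364.
Summing n = 1..11 (11 terms) gives 1529.

1529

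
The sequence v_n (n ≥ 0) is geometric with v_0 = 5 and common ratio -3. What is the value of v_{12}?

2657205

v_n = 5·(-3)^(n-0).
v_{12} = 5·(-3)^12 = 2657205.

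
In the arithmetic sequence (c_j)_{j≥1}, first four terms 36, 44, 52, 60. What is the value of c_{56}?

476

Common difference d = 8.
c_j = 36 + (j - 1)·8.
c_{56} = 36 + 55·8 = 476.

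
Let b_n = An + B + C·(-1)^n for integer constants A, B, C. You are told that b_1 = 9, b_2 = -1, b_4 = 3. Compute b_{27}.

The three given values yield: A + B - C = 9; 2A + B + C = -1; 4A + B + C = 3.
Subtracting the first from the second: A + 2C = -10.
Subtracting the second from the third: 2A = 4.
Solving: C = -6, A = 2, then B = 1.
Therefore b_{27} = 54 + 1 + (-6)·(-1) = 61.

61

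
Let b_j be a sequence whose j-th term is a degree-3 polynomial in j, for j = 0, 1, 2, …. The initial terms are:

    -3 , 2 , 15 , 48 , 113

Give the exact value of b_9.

1st diffs: 5, 13, 33, 65.
2nd diffs: 8, 20, 32.
3rd diffs: 12, 12 (constant).
Newton forward-difference form: b_j = -3 + 5·C(j,1) + 8·C(j,2) + 12·C(j,3).
At j = 9: j = 9, so b_9 = -3 + 45 + 288 + 1008 = 1338.

1338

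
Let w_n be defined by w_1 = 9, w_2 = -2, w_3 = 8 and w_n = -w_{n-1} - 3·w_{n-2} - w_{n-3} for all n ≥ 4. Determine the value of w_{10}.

w_4 = -11, w_5 = -11, w_6 = 36, w_7 = 8, w_8 = -105, w_9 = 45, w_{10} = 262.

262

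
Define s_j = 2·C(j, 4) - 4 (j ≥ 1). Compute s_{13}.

C(13, 4) = 715, so s_{13} = 1426.

1426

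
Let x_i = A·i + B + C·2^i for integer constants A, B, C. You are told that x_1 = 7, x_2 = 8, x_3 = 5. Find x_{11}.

-4035

At i = 1, 2, 3: A + B + 2C = 7; 2A + B + 4C = 8; 3A + B + 8C = 5.
Subtracting the first from the second: A + 2C = 1.
Subtracting the second from the third: A + 4C = -3.
Solving: C = -2, A = 5, then B = 6.
So x_i = 5·i + 6 + (-2)·2^i; at i=11 this is -4035.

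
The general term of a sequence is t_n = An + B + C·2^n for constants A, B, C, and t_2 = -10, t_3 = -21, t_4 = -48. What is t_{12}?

Plug in n = 2, 3, 4: 2A + B + 4C = -10; 3A + B + 8C = -21; 4A + B + 16C = -48.
Subtracting the first from the second: A + 4C = -11.
Subtracting the second from the third: A + 8C = -27.
Solving: C = -4, A = 5, then B = -4.
Therefore t_{12} = 60 + (-4) + (-4)·4096 = -16328.

-16328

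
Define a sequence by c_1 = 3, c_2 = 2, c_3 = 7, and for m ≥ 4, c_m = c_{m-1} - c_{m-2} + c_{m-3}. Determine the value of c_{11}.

Step forward from the initial values:
c_4 = 8;  c_5 = 3;  c_6 = 2;  c_7 = 7;  c_8 = 8;  c_9 = 3;  c_{10} = 2;  c_{11} = 7.

7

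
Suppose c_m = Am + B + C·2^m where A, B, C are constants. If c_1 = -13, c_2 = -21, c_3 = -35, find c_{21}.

Plug in m = 1, 2, 3: A + B + 2C = -13; 2A + B + 4C = -21; 3A + B + 8C = -35.
Subtracting the first from the second: A + 2C = -8.
Subtracting the second from the third: A + 4C = -14.
Solving: C = -3, A = -2, then B = -5.
Therefore c_{21} = -42 + (-5) + (-3)·2097152 = -6291503.

-6291503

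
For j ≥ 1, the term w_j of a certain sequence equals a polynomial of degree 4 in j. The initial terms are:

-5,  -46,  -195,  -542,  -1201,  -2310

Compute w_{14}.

-51862

1st diffs: -41, -149, -347, -659, -1109.
2nd diffs: -108, -198, -312, -450.
3rd diffs: -90, -114, -138.
4th diffs: -24, -24 (constant).
Newton forward-difference form: w_j = -5 + (-41)·C(j-1,1) + (-108)·C(j-1,2) + (-90)·C(j-1,3) + (-24)·C(j-1,4).
At j = 14: j-1 = 13, so w_{14} = -5 - 533 - 8424 - 25740 - 17160 = -51862.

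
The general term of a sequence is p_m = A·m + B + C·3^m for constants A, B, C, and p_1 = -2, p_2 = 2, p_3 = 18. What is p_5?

230

The three given values yield: A + B + 3C = -2; 2A + B + 9C = 2; 3A + B + 27C = 18.
Subtracting the first from the second: A + 6C = 4.
Subtracting the second from the third: A + 18C = 16.
Solving: C = 1, A = -2, then B = -3.
Therefore p_5 = -10 + (-3) + 1·243 = 230.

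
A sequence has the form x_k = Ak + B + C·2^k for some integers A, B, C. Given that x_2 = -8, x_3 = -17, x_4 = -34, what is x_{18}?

-524304

At k = 2, 3, 4: 2A + B + 4C = -8; 3A + B + 8C = -17; 4A + B + 16C = -34.
Subtracting the first from the second: A + 4C = -9.
Subtracting the second from the third: A + 8C = -17.
Solving: C = -2, A = -1, then B = 2.
So x_k = -1·k + 2 + (-2)·2^k; at k=18 this is -524304.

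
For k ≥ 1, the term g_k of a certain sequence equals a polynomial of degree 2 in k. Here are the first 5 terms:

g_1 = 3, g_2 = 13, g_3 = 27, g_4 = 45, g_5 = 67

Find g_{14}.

445

1st diffs: 10, 14, 18, 22.
2nd diffs: 4, 4, 4 (constant).
Newton forward-difference form: g_k = 3 + 10·C(k-1,1) + 4·C(k-1,2).
At k = 14: k-1 = 13, so g_{14} = 3 + 130 + 312 = 445.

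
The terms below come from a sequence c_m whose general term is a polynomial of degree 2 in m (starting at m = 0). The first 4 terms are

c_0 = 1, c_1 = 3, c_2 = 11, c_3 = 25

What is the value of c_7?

141

1st diffs: 2, 8, 14.
2nd diffs: 6, 6 (constant).
Newton forward-difference form: c_m = 1 + 2·C(m,1) + 6·C(m,2).
At m = 7: m = 7, so c_7 = 1 + 14 + 126 = 141.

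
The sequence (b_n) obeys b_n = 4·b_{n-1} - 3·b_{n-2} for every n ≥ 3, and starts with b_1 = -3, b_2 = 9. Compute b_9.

Iterate the recurrence:
b_3 = 45  b_4 = 153  b_5 = 477  b_6 = 1449  b_7 = 4365  b_8 = 13113  b_9 = 39357.
(Characteristic roots are 3 and 1.)

39357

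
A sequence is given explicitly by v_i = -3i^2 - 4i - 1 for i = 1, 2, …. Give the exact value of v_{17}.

-936

v_{17} = -3·17^2 - 4·17 - 1 = -936.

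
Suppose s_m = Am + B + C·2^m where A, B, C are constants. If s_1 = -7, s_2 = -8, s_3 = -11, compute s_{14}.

The three given values yield: A + B + 2C = -7; 2A + B + 4C = -8; 3A + B + 8C = -11.
Subtracting the first from the second: A + 2C = -1.
Subtracting the second from the third: A + 4C = -3.
Solving: C = -1, A = 1, then B = -6.
Therefore s_{14} = 14 + (-6) + (-1)·16384 = -16376.

-16376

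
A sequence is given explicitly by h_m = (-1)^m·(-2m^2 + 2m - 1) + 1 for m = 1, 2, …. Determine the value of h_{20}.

(-1)^20 = 1; -2m^2 + 2m - 1 at m=20 is -761; so h_{20} = -760.

-760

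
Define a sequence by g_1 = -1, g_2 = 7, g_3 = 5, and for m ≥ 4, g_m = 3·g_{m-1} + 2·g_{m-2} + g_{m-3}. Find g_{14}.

10922758

Iterate the recurrence:
g_4 = 28, g_5 = 101, g_6 = 364, …, g_{11} = 228854, g_{12} = 830137, g_{13} = 3011210, g_{14} = 10922758.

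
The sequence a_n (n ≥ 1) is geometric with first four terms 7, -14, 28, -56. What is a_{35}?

120259084288

Common ratio r = -2.
a_n = 7·(-2)^(n-1).
a_{35} = 7·(-2)^34 = 120259084288.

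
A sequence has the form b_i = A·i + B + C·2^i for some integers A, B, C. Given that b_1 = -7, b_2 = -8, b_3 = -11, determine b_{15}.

At i = 1, 2, 3: A + B + 2C = -7; 2A + B + 4C = -8; 3A + B + 8C = -11.
Subtracting the first from the second: A + 2C = -1.
Subtracting the second from the third: A + 4C = -3.
Solving: C = -1, A = 1, then B = -6.
So b_i = 1·i + (-6) + (-1)·2^i; at i=15 this is -32759.

-32759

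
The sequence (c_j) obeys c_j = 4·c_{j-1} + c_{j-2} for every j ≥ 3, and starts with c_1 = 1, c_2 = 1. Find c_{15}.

165580141

c_3 = 5  c_4 = 21  c_5 = 89  …  c_{12} = 2178309  c_{13} = 9227465  c_{14} = 39088169  c_{15} = 165580141.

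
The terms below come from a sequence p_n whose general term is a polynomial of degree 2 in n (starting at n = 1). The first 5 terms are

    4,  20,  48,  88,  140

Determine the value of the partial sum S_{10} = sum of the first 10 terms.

2200

1st diffs: 16, 28, 40, 52.
2nd diffs: 12, 12, 12 (constant).
Newton forward-difference form: p_n = 4 + 16·C(n-1,1) + 12·C(n-1,2).
Continuing: …, 204, 280, 368, 468, …, p_{10} = 580.
Summing n = 1..10 (10 terms) gives 2200.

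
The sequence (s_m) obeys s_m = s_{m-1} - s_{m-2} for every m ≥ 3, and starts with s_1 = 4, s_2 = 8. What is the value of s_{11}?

Iterate the recurrence:
s_3 = 4; s_4 = -4; s_5 = -8; s_6 = -4; s_7 = 4; s_8 = 8; s_9 = 4; s_{10} = -4; s_{11} = -8.

-8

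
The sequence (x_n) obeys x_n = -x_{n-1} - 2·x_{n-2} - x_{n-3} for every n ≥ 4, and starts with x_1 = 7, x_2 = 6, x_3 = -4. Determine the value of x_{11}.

Applying the relation repeatedly:
x_4 = -15  x_5 = 17  x_6 = 17  x_7 = -36  x_8 = -15  x_9 = 70  x_{10} = -4  x_{11} = -121.

-121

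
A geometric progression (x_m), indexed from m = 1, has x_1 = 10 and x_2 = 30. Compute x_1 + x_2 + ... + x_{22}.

156905298040

Common ratio r = 3.
x_m = 10·3^(m-1).
S = 10·(3^22 - 1)/(3 - 1) = 10·(31381059609 - 1)/(2) = 156905298040.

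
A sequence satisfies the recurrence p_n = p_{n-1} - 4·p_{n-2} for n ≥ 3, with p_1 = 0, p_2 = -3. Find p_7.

-99

Iterate the recurrence:
p_3 = -3, p_4 = 9, p_5 = 21, p_6 = -15, p_7 = -99.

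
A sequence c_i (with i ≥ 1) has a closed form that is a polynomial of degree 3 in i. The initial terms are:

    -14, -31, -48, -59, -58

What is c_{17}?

1st diffs: -17, -17, -11, 1.
2nd diffs: 0, 6, 12.
3rd diffs: 6, 6 (constant).
Newton forward-difference form: c_i = -14 + (-17)·C(i-1,1) + 6·C(i-1,3).
At i = 17: i-1 = 16, so c_{17} = -14 - 272 + 3360 = 3074.

3074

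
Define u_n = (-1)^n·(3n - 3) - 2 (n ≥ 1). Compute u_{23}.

-68

(-1)^23 = -1; 3n - 3 at n=23 is 66; so u_{23} = -68.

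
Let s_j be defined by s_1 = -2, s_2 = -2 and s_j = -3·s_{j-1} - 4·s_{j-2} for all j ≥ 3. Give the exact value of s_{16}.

112286

Compute successive terms:
s_3 = 14; s_4 = -34; s_5 = 46; …; s_{13} = 16558; s_{14} = -17282; s_{15} = -14386; s_{16} = 112286.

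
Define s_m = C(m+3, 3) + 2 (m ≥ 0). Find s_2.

C(5, 3) = 10, so s_2 = 12.

12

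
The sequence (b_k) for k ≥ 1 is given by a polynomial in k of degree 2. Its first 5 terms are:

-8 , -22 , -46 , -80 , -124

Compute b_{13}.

-836

1st diffs: -14, -24, -34, -44.
2nd diffs: -10, -10, -10 (constant).
Newton forward-difference form: b_k = -8 + (-14)·C(k-1,1) + (-10)·C(k-1,2).
At k = 13: k-1 = 12, so b_{13} = -8 - 168 - 660 = -836.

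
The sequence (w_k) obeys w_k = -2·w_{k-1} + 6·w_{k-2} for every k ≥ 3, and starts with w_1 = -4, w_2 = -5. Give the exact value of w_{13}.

Step forward from the initial values:
w_3 = -14, w_4 = -2, w_5 = -80, …, w_{10} = 33712, w_{11} = -124640, w_{12} = 451552, w_{13} = -1650944.

-1650944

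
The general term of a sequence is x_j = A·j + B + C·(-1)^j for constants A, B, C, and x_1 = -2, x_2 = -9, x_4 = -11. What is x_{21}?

-22

At j = 1, 2, 4: A + B - C = -2; 2A + B + C = -9; 4A + B + C = -11.
Subtracting the first from the second: A + 2C = -7.
Subtracting the second from the third: 2A = -2.
Solving: C = -3, A = -1, then B = -4.
Hence x_{21} = -1·21 + (-4) + (-3)·(-1) = -22.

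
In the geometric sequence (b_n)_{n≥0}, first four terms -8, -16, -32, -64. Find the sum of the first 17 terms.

-1048568

Common ratio r = 2.
b_n = (-8)·2^(n-0).
S = (-8)·(2^17 - 1)/(2 - 1) = (-8)·(131072 - 1)/(1) = -1048568.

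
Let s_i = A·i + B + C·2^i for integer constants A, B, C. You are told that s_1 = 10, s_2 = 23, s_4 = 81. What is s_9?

2090

Plug in i = 1, 2, 4: A + B + 2C = 10; 2A + B + 4C = 23; 4A + B + 16C = 81.
Subtracting the first from the second: A + 2C = 13.
Subtracting the second from the third: 2A + 12C = 58.
Solving: C = 4, A = 5, then B = -3.
So s_i = 5·i + (-3) + 4·2^i; at i=9 this is 2090.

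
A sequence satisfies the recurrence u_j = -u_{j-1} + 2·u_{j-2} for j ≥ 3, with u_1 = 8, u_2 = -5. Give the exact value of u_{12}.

Iterate the recurrence:
u_3 = 21, u_4 = -31, u_5 = 73, u_6 = -135, u_7 = 281, u_8 = -551, u_9 = 1113, u_{10} = -2215, u_{11} = 4441, u_{12} = -8871.
(Characteristic roots are 1 and -2.)

-8871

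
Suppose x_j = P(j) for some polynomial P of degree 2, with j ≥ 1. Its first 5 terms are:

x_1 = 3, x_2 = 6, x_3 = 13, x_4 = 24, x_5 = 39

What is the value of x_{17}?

1st diffs: 3, 7, 11, 15.
2nd diffs: 4, 4, 4 (constant).
Newton forward-difference form: x_j = 3 + 3·C(j-1,1) + 4·C(j-1,2).
At j = 17: j-1 = 16, so x_{17} = 3 + 48 + 480 = 531.

531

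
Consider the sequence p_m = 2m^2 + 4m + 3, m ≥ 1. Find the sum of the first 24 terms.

11072

Over m = 1..24: Σm = 300, Σm² = 4900.
Total = (2)·4900 + (4)·300 + (3)·24 = 11072.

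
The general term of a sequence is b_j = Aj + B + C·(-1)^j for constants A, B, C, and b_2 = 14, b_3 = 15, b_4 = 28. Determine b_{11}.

At j = 2, 3, 4: 2A + B + C = 14; 3A + B - C = 15; 4A + B + C = 28.
Subtracting the first from the second: A - 2C = 1.
Subtracting the second from the third: A + 2C = 13.
Solving: C = 3, A = 7, then B = -3.
Hence b_{11} = 7·11 + (-3) + 3·(-1) = 71.

71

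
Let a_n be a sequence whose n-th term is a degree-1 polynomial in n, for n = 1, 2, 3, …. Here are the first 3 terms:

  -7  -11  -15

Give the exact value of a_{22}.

1st diffs: -4, -4 (constant).
So a_n = -4n - 3.
Evaluating at n = 22 gives a_{22} = -91.

-91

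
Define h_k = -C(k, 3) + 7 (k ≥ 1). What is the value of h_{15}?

-448

C(15, 3) = 455, so h_{15} = -448.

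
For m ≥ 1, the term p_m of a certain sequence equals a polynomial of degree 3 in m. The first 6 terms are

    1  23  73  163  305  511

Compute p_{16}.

1st diffs: 22, 50, 90, 142, 206.
2nd diffs: 28, 40, 52, 64.
3rd diffs: 12, 12, 12 (constant).
Newton forward-difference form: p_m = 1 + 22·C(m-1,1) + 28·C(m-1,2) + 12·C(m-1,3).
At m = 16: m-1 = 15, so p_{16} = 1 + 330 + 2940 + 5460 = 8731.

8731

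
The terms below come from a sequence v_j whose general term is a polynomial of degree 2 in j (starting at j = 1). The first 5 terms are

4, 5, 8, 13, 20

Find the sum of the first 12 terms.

1st diffs: 1, 3, 5, 7.
2nd diffs: 2, 2, 2 (constant).
Newton forward-difference form: v_j = 4 + 1·C(j-1,1) + 2·C(j-1,2).
Continuing: …, 29, 40, 53, 68, …, v_{12} = 125.
Summing j = 1..12 (12 terms) gives 554.

554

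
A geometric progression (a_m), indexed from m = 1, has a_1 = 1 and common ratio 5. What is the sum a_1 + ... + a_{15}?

7629394531

a_m = 1·5^(m-1).
S = 1·(5^15 - 1)/(5 - 1) = 1·(30517578125 - 1)/(4) = 7629394531.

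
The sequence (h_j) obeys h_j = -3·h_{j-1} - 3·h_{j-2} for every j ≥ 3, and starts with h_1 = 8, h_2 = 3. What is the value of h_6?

243

Step forward from the initial values:
h_3 = -33, h_4 = 90, h_5 = -171, h_6 = 243.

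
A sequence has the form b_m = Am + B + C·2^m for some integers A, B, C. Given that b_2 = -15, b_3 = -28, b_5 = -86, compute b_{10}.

-2095

Plug in m = 2, 3, 5: 2A + B + 4C = -15; 3A + B + 8C = -28; 5A + B + 32C = -86.
Subtracting the first from the second: A + 4C = -13.
Subtracting the second from the third: 2A + 24C = -58.
Solving: C = -2, A = -5, then B = 3.
So b_m = -5·m + 3 + (-2)·2^m; at m=10 this is -2095.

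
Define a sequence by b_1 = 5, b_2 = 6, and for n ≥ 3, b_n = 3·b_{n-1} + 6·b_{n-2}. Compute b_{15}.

Step forward from the initial values:
b_3 = 48, b_4 = 180, b_5 = 828, …, b_{12} = 24993036, b_{13} = 109277100, b_{14} = 477789516, b_{15} = 2089031148.

2089031148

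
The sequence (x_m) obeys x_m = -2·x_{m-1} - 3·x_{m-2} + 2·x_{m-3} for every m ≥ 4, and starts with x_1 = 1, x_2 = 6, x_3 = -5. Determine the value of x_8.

x_4 = -6;  x_5 = 39;  x_6 = -70;  x_7 = 11;  x_8 = 266.

266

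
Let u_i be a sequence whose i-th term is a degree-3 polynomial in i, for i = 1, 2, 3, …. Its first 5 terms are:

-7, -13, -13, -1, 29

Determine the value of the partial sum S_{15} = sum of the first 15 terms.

1st diffs: -6, 0, 12, 30.
2nd diffs: 6, 12, 18.
3rd diffs: 6, 6 (constant).
So u_i = i^3 - 3i^2 - 4i - 1.
Continuing: …, 83, 167, 287, 449, …, u_{15} = 2639.
Summing i = 1..15 (15 terms) gives 10185.

10185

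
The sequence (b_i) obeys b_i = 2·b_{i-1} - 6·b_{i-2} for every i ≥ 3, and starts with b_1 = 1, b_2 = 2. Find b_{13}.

35008

Step forward from the initial values:
b_3 = -2;  b_4 = -16;  b_5 = -20;  …;  b_{10} = -3040;  b_{11} = 736;  b_{12} = 19712;  b_{13} = 35008.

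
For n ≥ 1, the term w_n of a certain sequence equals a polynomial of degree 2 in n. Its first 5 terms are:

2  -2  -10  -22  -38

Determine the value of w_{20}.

1st diffs: -4, -8, -12, -16.
2nd diffs: -4, -4, -4 (constant).
So w_n = -2n^2 + 2n + 2.
Evaluating at n = 20 gives w_{20} = -758.

-758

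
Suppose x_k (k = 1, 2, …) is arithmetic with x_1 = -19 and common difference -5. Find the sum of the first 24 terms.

x_k = -19 + (k - 1)·(-5).
x_{24} = -134; S = 24·(-19 + (-134))/2 = -1836.

-1836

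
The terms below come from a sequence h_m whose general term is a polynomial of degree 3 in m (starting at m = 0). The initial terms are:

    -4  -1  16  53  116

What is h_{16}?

5084

1st diffs: 3, 17, 37, 63.
2nd diffs: 14, 20, 26.
3rd diffs: 6, 6 (constant).
So h_m = m^3 + 4m^2 - 2m - 4.
Evaluating at m = 16 gives h_{16} = 5084.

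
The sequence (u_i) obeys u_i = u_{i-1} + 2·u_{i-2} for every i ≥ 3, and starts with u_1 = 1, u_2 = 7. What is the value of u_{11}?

Step forward from the initial values:
u_3 = 9; u_4 = 23; u_5 = 41; u_6 = 87; u_7 = 169; u_8 = 343; u_9 = 681; u_{10} = 1367; u_{11} = 2729.
(Characteristic roots are 2 and -1.)

2729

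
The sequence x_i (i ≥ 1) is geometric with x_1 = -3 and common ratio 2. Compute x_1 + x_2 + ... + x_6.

x_i = (-3)·2^(i-1).
S = (-3)·(2^6 - 1)/(2 - 1) = (-3)·(64 - 1)/(1) = -189.

-189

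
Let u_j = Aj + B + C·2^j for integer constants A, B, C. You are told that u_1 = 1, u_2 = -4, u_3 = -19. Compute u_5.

-129

Plug in j = 1, 2, 3: A + B + 2C = 1; 2A + B + 4C = -4; 3A + B + 8C = -19.
Subtracting the first from the second: A + 2C = -5.
Subtracting the second from the third: A + 4C = -15.
Solving: C = -5, A = 5, then B = 6.
So u_j = 5·j + 6 + (-5)·2^j; at j=5 this is -129.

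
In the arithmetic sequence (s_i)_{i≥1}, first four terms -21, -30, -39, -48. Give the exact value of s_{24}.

-228

Common difference d = -9.
s_i = -21 + (i - 1)·(-9).
s_{24} = -21 + 23·(-9) = -228.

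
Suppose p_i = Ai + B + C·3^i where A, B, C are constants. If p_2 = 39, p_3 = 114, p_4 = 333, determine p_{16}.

172186929

Plug in i = 2, 3, 4: 2A + B + 9C = 39; 3A + B + 27C = 114; 4A + B + 81C = 333.
Subtracting the first from the second: A + 18C = 75.
Subtracting the second from the third: A + 54C = 219.
Solving: C = 4, A = 3, then B = -3.
Hence p_{16} = 3·16 + (-3) + 4·43046721 = 172186929.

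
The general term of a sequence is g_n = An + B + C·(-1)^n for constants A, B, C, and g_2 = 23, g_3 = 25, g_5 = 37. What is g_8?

At n = 2, 3, 5: 2A + B + C = 23; 3A + B - C = 25; 5A + B - C = 37.
Subtracting the first from the second: A - 2C = 2.
Subtracting the second from the third: 2A = 12.
Solving: C = 2, A = 6, then B = 9.
So g_n = 6·n + 9 + 2·(-1)^n; at n=8 this is 59.

59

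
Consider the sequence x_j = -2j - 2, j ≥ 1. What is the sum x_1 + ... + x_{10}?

Over j = 1..10: Σj = 55.
Total = (-2)·55 + (-2)·10 = -130.

-130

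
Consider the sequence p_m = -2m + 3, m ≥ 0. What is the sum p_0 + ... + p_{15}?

Over m = 0..15: Σm = 120.
Total = (-2)·120 + (3)·16 = -192.

-192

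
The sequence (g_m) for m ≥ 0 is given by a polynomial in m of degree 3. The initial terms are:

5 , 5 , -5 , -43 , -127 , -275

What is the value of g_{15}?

-9235

1st diffs: 0, -10, -38, -84, -148.
2nd diffs: -10, -28, -46, -64.
3rd diffs: -18, -18, -18 (constant).
Newton forward-difference form: g_m = 5 + (-10)·C(m,2) + (-18)·C(m,3).
At m = 15: m = 15, so g_{15} = 5 - 1050 - 8190 = -9235.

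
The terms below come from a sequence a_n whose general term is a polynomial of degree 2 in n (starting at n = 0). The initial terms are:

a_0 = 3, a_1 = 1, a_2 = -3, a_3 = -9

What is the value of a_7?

1st diffs: -2, -4, -6.
2nd diffs: -2, -2 (constant).
Newton forward-difference form: a_n = 3 + (-2)·C(n,1) + (-2)·C(n,2).
At n = 7: n = 7, so a_7 = 3 - 14 - 42 = -53.

-53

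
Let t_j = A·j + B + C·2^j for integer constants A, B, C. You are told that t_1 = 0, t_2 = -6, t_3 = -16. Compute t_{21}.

At j = 1, 2, 3: A + B + 2C = 0; 2A + B + 4C = -6; 3A + B + 8C = -16.
Subtracting the first from the second: A + 2C = -6.
Subtracting the second from the third: A + 4C = -10.
Solving: C = -2, A = -2, then B = 6.
Therefore t_{21} = -42 + 6 + (-2)·2097152 = -4194340.

-4194340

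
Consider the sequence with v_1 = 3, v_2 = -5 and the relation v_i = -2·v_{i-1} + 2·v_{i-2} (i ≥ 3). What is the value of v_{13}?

Applying the relation repeatedly:
v_3 = 16; v_4 = -42; v_5 = 116; …; v_{10} = -17616; v_{11} = 48128; v_{12} = -131488; v_{13} = 359232.

359232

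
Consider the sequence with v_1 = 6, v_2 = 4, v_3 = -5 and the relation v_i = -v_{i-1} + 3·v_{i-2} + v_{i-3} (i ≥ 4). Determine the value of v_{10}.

Applying the relation repeatedly:
v_4 = 23, v_5 = -34, v_6 = 98, v_7 = -177, v_8 = 437, v_9 = -870, v_{10} = 2004.

2004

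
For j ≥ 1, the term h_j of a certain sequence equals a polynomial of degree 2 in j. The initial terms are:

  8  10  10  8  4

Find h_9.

-32

1st diffs: 2, 0, -2, -4.
2nd diffs: -2, -2, -2 (constant).
So h_j = -j^2 + 5j + 4.
Evaluating at j = 9 gives h_9 = -32.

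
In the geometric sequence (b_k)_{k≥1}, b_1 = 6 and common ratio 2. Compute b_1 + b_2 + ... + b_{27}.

b_k = 6·2^(k-1).
S = 6·(2^27 - 1)/(2 - 1) = 6·(134217728 - 1)/(1) = 805306362.

805306362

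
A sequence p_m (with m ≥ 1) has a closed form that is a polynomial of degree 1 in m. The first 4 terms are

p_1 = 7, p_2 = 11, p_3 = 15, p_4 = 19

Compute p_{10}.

1st diffs: 4, 4, 4 (constant).
So p_m = 4m + 3.
Evaluating at m = 10 gives p_{10} = 43.

43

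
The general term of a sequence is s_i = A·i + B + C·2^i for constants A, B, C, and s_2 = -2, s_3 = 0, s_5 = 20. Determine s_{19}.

524248

Write the equations: 2A + B + 4C = -2; 3A + B + 8C = 0; 5A + B + 32C = 20.
Subtracting the first from the second: A + 4C = 2.
Subtracting the second from the third: 2A + 24C = 20.
Solving: C = 1, A = -2, then B = -2.
Therefore s_{19} = -38 + (-2) + 1·524288 = 524248.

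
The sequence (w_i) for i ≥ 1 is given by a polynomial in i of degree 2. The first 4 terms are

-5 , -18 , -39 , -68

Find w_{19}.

1st diffs: -13, -21, -29.
2nd diffs: -8, -8 (constant).
So w_i = -4i^2 - i.
Evaluating at i = 19 gives w_{19} = -1463.

-1463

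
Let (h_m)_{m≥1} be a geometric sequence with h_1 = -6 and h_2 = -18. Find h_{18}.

-774840978

Common ratio r = 3.
h_m = (-6)·3^(m-1).
h_{18} = (-6)·3^17 = -774840978.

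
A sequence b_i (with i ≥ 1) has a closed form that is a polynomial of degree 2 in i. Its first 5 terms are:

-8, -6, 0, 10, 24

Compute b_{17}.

504

1st diffs: 2, 6, 10, 14.
2nd diffs: 4, 4, 4 (constant).
Newton forward-difference form: b_i = -8 + 2·C(i-1,1) + 4·C(i-1,2).
At i = 17: i-1 = 16, so b_{17} = -8 + 32 + 480 = 504.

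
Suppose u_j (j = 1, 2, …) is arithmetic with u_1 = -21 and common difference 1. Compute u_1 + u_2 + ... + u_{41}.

u_j = -21 + (j - 1)·1.
u_{41} = 19; S = 41·(-21 + 19)/2 = -41.

-41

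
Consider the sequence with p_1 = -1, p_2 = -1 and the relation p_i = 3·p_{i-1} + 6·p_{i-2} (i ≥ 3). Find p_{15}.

Compute successive terms:
p_3 = -9; p_4 = -33; p_5 = -153; …; p_{12} = -4609953; p_{13} = -20156121; p_{14} = -88128081; p_{15} = -385320969.

-385320969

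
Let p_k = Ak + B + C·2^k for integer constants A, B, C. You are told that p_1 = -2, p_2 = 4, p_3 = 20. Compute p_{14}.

81856

Write the equations: A + B + 2C = -2; 2A + B + 4C = 4; 3A + B + 8C = 20.
Subtracting the first from the second: A + 2C = 6.
Subtracting the second from the third: A + 4C = 16.
Solving: C = 5, A = -4, then B = -8.
Therefore p_{14} = -56 + (-8) + 5·16384 = 81856.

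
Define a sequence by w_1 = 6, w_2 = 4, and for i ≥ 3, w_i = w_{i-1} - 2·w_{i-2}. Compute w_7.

32

Applying the relation repeatedly:
w_3 = -8, w_4 = -16, w_5 = 0, w_6 = 32, w_7 = 32.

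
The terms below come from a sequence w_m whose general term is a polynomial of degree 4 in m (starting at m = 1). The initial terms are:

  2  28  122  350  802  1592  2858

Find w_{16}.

1st diffs: 26, 94, 228, 452, 790, 1266.
2nd diffs: 68, 134, 224, 338, 476.
3rd diffs: 66, 90, 114, 138.
4th diffs: 24, 24, 24 (constant).
Newton forward-difference form: w_m = 2 + 26·C(m-1,1) + 68·C(m-1,2) + 66·C(m-1,3) + 24·C(m-1,4).
At m = 16: m-1 = 15, so w_{16} = 2 + 390 + 7140 + 30030 + 32760 = 70322.

70322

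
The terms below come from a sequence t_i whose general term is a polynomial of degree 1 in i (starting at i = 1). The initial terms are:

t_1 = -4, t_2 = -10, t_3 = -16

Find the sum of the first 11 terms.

1st diffs: -6, -6 (constant).
So t_i = -6i + 2.
Continuing: …, -22, -28, -34, -40, …, t_{11} = -64.
Summing i = 1..11 (11 terms) gives -374.

-374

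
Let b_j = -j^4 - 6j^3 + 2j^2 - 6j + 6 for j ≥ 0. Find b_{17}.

b_{17} = -1·17^4 - 6·17^3 + 2·17^2 - 6·17 + 6 = -112517.

-112517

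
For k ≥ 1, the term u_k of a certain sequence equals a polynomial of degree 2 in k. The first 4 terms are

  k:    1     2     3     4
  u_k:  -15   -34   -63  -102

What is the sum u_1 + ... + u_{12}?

-3634

1st diffs: -19, -29, -39.
2nd diffs: -10, -10 (constant).
Newton forward-difference form: u_k = -15 + (-19)·C(k-1,1) + (-10)·C(k-1,2).
Continuing: …, -151, -210, -279, -358, …, u_{12} = -774.
Summing k = 1..12 (12 terms) gives -3634.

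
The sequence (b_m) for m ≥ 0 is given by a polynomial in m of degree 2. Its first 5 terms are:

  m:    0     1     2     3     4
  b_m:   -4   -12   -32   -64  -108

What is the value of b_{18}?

-1984

1st diffs: -8, -20, -32, -44.
2nd diffs: -12, -12, -12 (constant).
Newton forward-difference form: b_m = -4 + (-8)·C(m,1) + (-12)·C(m,2).
At m = 18: m = 18, so b_{18} = -4 - 144 - 1836 = -1984.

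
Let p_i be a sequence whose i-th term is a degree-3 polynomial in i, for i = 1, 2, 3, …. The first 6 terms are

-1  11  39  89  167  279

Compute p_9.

879

1st diffs: 12, 28, 50, 78, 112.
2nd diffs: 16, 22, 28, 34.
3rd diffs: 6, 6, 6 (constant).
So p_i = i^3 + 2i^2 - i - 3.
Evaluating at i = 9 gives p_9 = 879.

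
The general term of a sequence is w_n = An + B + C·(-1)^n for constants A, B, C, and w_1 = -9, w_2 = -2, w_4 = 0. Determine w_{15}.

At n = 1, 2, 4: A + B - C = -9; 2A + B + C = -2; 4A + B + C = 0.
Subtracting the first from the second: A + 2C = 7.
Subtracting the second from the third: 2A = 2.
Solving: C = 3, A = 1, then B = -7.
Therefore w_{15} = 15 + (-7) + 3·(-1) = 5.

5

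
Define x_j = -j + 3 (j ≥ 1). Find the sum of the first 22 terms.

Over j = 1..22: Σj = 253.
Total = (-1)·253 + (3)·22 = -187.

-187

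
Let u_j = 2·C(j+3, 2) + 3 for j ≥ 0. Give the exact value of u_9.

C(12, 2) = 66, so u_9 = 135.

135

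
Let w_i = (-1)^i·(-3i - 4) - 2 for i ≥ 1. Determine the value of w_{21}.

65

(-1)^21 = -1; -3i - 4 at i=21 is -67; so w_{21} = 65.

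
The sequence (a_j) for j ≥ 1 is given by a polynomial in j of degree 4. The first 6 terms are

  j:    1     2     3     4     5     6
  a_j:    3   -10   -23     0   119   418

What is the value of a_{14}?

1st diffs: -13, -13, 23, 119, 299.
2nd diffs: 0, 36, 96, 180.
3rd diffs: 36, 60, 84.
4th diffs: 24, 24 (constant).
Newton forward-difference form: a_j = 3 + (-13)·C(j-1,1) + 36·C(j-1,3) + 24·C(j-1,4).
At j = 14: j-1 = 13, so a_{14} = 3 - 169 + 10296 + 17160 = 27290.

27290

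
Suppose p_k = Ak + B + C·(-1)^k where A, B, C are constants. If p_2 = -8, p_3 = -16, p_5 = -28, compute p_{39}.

Plug in k = 2, 3, 5: 2A + B + C = -8; 3A + B - C = -16; 5A + B - C = -28.
Subtracting the first from the second: A - 2C = -8.
Subtracting the second from the third: 2A = -12.
Solving: C = 1, A = -6, then B = 3.
Hence p_{39} = -6·39 + 3 + 1·(-1) = -232.

-232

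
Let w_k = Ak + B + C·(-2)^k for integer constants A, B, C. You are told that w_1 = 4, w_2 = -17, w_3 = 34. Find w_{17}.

Write the equations: A + B - 2C = 4; 2A + B + 4C = -17; 3A + B - 8C = 34.
Subtracting the first from the second: A + 6C = -21.
Subtracting the second from the third: A - 12C = 51.
Solving: C = -4, A = 3, then B = -7.
Hence w_{17} = 3·17 + (-7) + (-4)·(-131072) = 524332.

524332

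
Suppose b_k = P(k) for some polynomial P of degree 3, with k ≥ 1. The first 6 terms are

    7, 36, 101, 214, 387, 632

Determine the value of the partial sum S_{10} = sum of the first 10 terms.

8215

1st diffs: 29, 65, 113, 173, 245.
2nd diffs: 36, 48, 60, 72.
3rd diffs: 12, 12, 12 (constant).
Newton forward-difference form: b_k = 7 + 29·C(k-1,1) + 36·C(k-1,2) + 12·C(k-1,3).
Continuing: 961, 1386, 1919, 2572.
Summing k = 1..10 (10 terms) gives 8215.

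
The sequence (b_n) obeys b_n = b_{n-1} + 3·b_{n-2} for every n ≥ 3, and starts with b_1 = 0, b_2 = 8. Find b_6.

152

Step forward from the initial values:
b_3 = 8  b_4 = 32  b_5 = 56  b_6 = 152.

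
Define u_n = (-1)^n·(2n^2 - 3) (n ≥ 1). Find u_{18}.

(-1)^18 = 1; 2n^2 - 3 at n=18 is 645; so u_{18} = 645.

645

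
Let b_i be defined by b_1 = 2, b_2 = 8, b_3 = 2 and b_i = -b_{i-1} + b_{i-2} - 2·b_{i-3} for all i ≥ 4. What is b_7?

-34

Step forward from the initial values:
b_4 = 2;  b_5 = -16;  b_6 = 14;  b_7 = -34.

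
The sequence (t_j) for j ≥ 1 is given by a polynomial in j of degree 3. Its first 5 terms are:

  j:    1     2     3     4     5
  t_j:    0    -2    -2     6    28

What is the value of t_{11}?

790

1st diffs: -2, 0, 8, 22.
2nd diffs: 2, 8, 14.
3rd diffs: 6, 6 (constant).
So t_j = j^3 - 5j^2 + 6j - 2.
Evaluating at j = 11 gives t_{11} = 790.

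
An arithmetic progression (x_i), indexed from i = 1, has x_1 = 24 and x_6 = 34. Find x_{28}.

78

Common difference d = (34 - 24) / (6 - 1) = 2.
x_i = 24 + (i - 1)·2.
x_{28} = 24 + 27·2 = 78.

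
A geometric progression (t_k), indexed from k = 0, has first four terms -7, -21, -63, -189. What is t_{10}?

-413343

Common ratio r = 3.
t_k = (-7)·3^(k-0).
t_{10} = (-7)·3^10 = -413343.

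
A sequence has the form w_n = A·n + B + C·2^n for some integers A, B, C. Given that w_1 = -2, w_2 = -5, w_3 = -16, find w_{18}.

-1048485

At n = 1, 2, 3: A + B + 2C = -2; 2A + B + 4C = -5; 3A + B + 8C = -16.
Subtracting the first from the second: A + 2C = -3.
Subtracting the second from the third: A + 4C = -11.
Solving: C = -4, A = 5, then B = 1.
Hence w_{18} = 5·18 + 1 + (-4)·262144 = -1048485.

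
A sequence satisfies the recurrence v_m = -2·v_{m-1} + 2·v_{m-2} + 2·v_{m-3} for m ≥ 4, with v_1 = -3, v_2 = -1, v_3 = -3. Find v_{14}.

v_4 = -2; v_5 = -4; v_6 = -2; …; v_{11} = -144; v_{12} = 328; v_{13} = -848; v_{14} = 2064.

2064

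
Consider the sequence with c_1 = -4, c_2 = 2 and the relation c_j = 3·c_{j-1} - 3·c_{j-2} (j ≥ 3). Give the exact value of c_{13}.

-2916

Compute successive terms:
c_3 = 18;  c_4 = 48;  c_5 = 90;  …;  c_{10} = -1296;  c_{11} = -2430;  c_{12} = -3402;  c_{13} = -2916.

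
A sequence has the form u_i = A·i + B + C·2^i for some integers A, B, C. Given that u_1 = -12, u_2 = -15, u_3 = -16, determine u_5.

-2

At i = 1, 2, 3: A + B + 2C = -12; 2A + B + 4C = -15; 3A + B + 8C = -16.
Subtracting the first from the second: A + 2C = -3.
Subtracting the second from the third: A + 4C = -1.
Solving: C = 1, A = -5, then B = -9.
Therefore u_5 = -25 + (-9) + 1·32 = -2.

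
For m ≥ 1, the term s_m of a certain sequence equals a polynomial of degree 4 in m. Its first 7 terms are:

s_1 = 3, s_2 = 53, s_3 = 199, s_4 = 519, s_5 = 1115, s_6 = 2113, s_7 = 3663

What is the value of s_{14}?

1st diffs: 50, 146, 320, 596, 998, 1550.
2nd diffs: 96, 174, 276, 402, 552.
3rd diffs: 78, 102, 126, 150.
4th diffs: 24, 24, 24 (constant).
So s_m = m^4 + 3m^3 + 5m^2 - m - 5.
Evaluating at m = 14 gives s_{14} = 47609.

47609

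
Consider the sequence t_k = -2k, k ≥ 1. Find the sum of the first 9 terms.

-90

Over k = 1..9: Σk = 45.
Total = (-2)·45 = -90.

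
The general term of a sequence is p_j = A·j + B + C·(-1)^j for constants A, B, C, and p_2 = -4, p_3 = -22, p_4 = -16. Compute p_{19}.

At j = 2, 3, 4: 2A + B + C = -4; 3A + B - C = -22; 4A + B + C = -16.
Subtracting the first from the second: A - 2C = -18.
Subtracting the second from the third: A + 2C = 6.
Solving: C = 6, A = -6, then B = 2.
Hence p_{19} = -6·19 + 2 + 6·(-1) = -118.

-118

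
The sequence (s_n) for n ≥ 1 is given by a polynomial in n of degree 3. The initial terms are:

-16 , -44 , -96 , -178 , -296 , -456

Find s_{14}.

-3968

1st diffs: -28, -52, -82, -118, -160.
2nd diffs: -24, -30, -36, -42.
3rd diffs: -6, -6, -6 (constant).
Newton forward-difference form: s_n = -16 + (-28)·C(n-1,1) + (-24)·C(n-1,2) + (-6)·C(n-1,3).
At n = 14: n-1 = 13, so s_{14} = -16 - 364 - 1872 - 1716 = -3968.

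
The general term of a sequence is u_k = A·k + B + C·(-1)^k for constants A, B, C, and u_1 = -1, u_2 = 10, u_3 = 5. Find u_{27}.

Write the equations: A + B - C = -1; 2A + B + C = 10; 3A + B - C = 5.
Subtracting the first from the second: A + 2C = 11.
Subtracting the second from the third: A - 2C = -5.
Solving: C = 4, A = 3, then B = 0.
Hence u_{27} = 3·27 + 0 + 4·(-1) = 77.

77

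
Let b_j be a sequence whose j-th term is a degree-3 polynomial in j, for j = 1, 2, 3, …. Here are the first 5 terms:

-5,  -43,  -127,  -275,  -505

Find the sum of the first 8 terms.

-4940

1st diffs: -38, -84, -148, -230.
2nd diffs: -46, -64, -82.
3rd diffs: -18, -18 (constant).
So b_j = -3j^3 - 5j^2 - 2j + 5.
Continuing: -835, -1283, -1867.
Summing j = 1..8 (8 terms) gives -4940.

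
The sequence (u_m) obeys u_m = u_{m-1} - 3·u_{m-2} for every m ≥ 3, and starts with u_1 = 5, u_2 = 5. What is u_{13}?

Step forward from the initial values:
u_3 = -10; u_4 = -25; u_5 = 5; …; u_{10} = 155; u_{11} = 1265; u_{12} = 800; u_{13} = -2995.

-2995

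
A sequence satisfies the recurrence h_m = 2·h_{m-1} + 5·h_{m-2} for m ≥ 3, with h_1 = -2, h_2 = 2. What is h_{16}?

-21377522

Iterate the recurrence:
h_3 = -6;  h_4 = -2;  h_5 = -34;  …;  h_{13} = -520994;  h_{14} = -1796398;  h_{15} = -6197766;  h_{16} = -21377522.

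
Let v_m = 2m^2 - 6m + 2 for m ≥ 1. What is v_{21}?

v_{21} = 2·21^2 - 6·21 + 2 = 758.

758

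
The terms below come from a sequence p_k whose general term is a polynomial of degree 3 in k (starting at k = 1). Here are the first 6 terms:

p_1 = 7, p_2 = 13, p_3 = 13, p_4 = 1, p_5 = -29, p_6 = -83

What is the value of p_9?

-449

1st diffs: 6, 0, -12, -30, -54.
2nd diffs: -6, -12, -18, -24.
3rd diffs: -6, -6, -6 (constant).
Newton forward-difference form: p_k = 7 + 6·C(k-1,1) + (-6)·C(k-1,2) + (-6)·C(k-1,3).
At k = 9: k-1 = 8, so p_9 = 7 + 48 - 168 - 336 = -449.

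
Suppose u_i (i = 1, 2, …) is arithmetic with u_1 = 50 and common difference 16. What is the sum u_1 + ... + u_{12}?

u_i = 50 + (i - 1)·16.
u_{12} = 226; S = 12·(50 + 226)/2 = 1656.

1656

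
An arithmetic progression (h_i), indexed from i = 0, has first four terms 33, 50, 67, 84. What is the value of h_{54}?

Common difference d = 17.
h_i = 33 + (i - 0)·17.
h_{54} = 33 + 54·17 = 951.

951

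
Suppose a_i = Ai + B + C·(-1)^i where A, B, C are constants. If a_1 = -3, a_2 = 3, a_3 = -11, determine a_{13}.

Plug in i = 1, 2, 3: A + B - C = -3; 2A + B + C = 3; 3A + B - C = -11.
Subtracting the first from the second: A + 2C = 6.
Subtracting the second from the third: A - 2C = -14.
Solving: C = 5, A = -4, then B = 6.
Therefore a_{13} = -52 + 6 + 5·(-1) = -51.

-51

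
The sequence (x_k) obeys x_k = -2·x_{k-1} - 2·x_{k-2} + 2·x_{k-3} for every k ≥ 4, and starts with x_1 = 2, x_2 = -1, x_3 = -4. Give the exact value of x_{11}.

-760

Applying the relation repeatedly:
x_4 = 14, x_5 = -22, x_6 = 8, x_7 = 56, x_8 = -172, x_9 = 248, x_{10} = -40, x_{11} = -760.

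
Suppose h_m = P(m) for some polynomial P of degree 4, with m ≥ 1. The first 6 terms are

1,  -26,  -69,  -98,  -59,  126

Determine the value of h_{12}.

1st diffs: -27, -43, -29, 39, 185.
2nd diffs: -16, 14, 68, 146.
3rd diffs: 30, 54, 78.
4th diffs: 24, 24 (constant).
So h_m = m^4 - 5m^3 - 3m^2 + 2m + 6.
Evaluating at m = 12 gives h_{12} = 11694.

11694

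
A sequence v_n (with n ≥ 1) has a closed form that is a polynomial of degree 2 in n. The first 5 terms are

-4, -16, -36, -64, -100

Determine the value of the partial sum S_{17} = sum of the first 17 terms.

-7140

1st diffs: -12, -20, -28, -36.
2nd diffs: -8, -8, -8 (constant).
So v_n = -4n^2.
Continuing: …, -144, -196, -256, -324, …, v_{17} = -1156.
Summing n = 1..17 (17 terms) gives -7140.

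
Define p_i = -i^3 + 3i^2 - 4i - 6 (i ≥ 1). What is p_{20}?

-6886

p_{20} = -1·20^3 + 3·20^2 - 4·20 - 6 = -6886.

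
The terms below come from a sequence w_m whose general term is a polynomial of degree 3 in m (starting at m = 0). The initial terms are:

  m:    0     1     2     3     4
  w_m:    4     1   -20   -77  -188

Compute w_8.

-1532

1st diffs: -3, -21, -57, -111.
2nd diffs: -18, -36, -54.
3rd diffs: -18, -18 (constant).
So w_m = -3m^3 + 4.
Evaluating at m = 8 gives w_8 = -1532.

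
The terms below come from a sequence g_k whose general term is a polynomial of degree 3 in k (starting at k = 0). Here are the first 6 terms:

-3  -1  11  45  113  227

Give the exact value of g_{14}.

5303

1st diffs: 2, 12, 34, 68, 114.
2nd diffs: 10, 22, 34, 46.
3rd diffs: 12, 12, 12 (constant).
Newton forward-difference form: g_k = -3 + 2·C(k,1) + 10·C(k,2) + 12·C(k,3).
At k = 14: k = 14, so g_{14} = -3 + 28 + 910 + 4368 = 5303.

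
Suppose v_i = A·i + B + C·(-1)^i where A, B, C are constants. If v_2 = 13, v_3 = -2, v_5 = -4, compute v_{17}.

At i = 2, 3, 5: 2A + B + C = 13; 3A + B - C = -2; 5A + B - C = -4.
Subtracting the first from the second: A - 2C = -15.
Subtracting the second from the third: 2A = -2.
Solving: C = 7, A = -1, then B = 8.
Therefore v_{17} = -17 + 8 + 7·(-1) = -16.

-16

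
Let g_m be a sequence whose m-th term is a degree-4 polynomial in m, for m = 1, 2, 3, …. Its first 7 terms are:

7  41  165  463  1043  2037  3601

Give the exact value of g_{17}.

102071

1st diffs: 34, 124, 298, 580, 994, 1564.
2nd diffs: 90, 174, 282, 414, 570.
3rd diffs: 84, 108, 132, 156.
4th diffs: 24, 24, 24 (constant).
So g_m = m^4 + 4m^3 - 4m^2 + 3m + 3.
Evaluating at m = 17 gives g_{17} = 102071.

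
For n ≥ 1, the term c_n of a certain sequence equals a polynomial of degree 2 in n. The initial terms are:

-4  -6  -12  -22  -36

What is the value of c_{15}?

-396

1st diffs: -2, -6, -10, -14.
2nd diffs: -4, -4, -4 (constant).
So c_n = -2n^2 + 4n - 6.
Evaluating at n = 15 gives c_{15} = -396.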